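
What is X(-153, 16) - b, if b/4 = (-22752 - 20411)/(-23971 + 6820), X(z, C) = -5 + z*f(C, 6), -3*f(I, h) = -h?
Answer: -5506613/17151 ≈ -321.07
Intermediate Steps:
f(I, h) = h/3 (f(I, h) = -(-1)*h/3 = h/3)
X(z, C) = -5 + 2*z (X(z, C) = -5 + z*((⅓)*6) = -5 + z*2 = -5 + 2*z)
b = 172652/17151 (b = 4*((-22752 - 20411)/(-23971 + 6820)) = 4*(-43163/(-17151)) = 4*(-43163*(-1/17151)) = 4*(43163/17151) = 172652/17151 ≈ 10.067)
X(-153, 16) - b = (-5 + 2*(-153)) - 1*172652/17151 = (-5 - 306) - 172652/17151 = -311 - 172652/17151 = -5506613/17151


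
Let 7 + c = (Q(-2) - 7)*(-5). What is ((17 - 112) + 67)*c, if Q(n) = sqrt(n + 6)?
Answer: -504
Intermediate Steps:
Q(n) = sqrt(6 + n)
c = 18 (c = -7 + (sqrt(6 - 2) - 7)*(-5) = -7 + (sqrt(4) - 7)*(-5) = -7 + (2 - 7)*(-5) = -7 - 5*(-5) = -7 + 25 = 18)
((17 - 112) + 67)*c = ((17 - 112) + 67)*18 = (-95 + 67)*18 = -28*18 = -504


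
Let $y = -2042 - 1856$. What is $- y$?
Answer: $3898$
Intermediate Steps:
$y = -3898$ ($y = -2042 - 1856 = -3898$)
$- y = \left(-1\right) \left(-3898\right) = 3898$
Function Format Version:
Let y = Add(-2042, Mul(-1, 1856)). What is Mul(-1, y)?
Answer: 3898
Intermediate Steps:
y = -3898 (y = Add(-2042, -1856) = -3898)
Mul(-1, y) = Mul(-1, -3898) = 3898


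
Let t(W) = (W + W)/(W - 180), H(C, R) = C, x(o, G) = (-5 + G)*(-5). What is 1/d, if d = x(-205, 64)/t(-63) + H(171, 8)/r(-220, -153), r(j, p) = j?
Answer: -1540/877347 ≈ -0.0017553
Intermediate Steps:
x(o, G) = 25 - 5*G
t(W) = 2*W/(-180 + W) (t(W) = (2*W)/(-180 + W) = 2*W/(-180 + W))
d = -877347/1540 (d = (25 - 5*64)/((2*(-63)/(-180 - 63))) + 171/(-220) = (25 - 320)/((2*(-63)/(-243))) + 171*(-1/220) = -295/(2*(-63)*(-1/243)) - 171/220 = -295/14/27 - 171/220 = -295*27/14 - 171/220 = -7965/14 - 171/220 = -877347/1540 ≈ -569.71)
1/d = 1/(-877347/1540) = -1540/877347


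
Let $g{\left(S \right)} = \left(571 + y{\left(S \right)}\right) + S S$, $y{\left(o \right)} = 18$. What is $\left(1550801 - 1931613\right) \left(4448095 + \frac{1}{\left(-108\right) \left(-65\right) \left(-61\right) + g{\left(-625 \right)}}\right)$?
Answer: $- \frac{31342008796759014}{18503} \approx -1.6939 \cdot 10^{12}$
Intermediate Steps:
$g{\left(S \right)} = 589 + S^{2}$ ($g{\left(S \right)} = \left(571 + 18\right) + S S = 589 + S^{2}$)
$\left(1550801 - 1931613\right) \left(4448095 + \frac{1}{\left(-108\right) \left(-65\right) \left(-61\right) + g{\left(-625 \right)}}\right) = \left(1550801 - 1931613\right) \left(4448095 + \frac{1}{\left(-108\right) \left(-65\right) \left(-61\right) + \left(589 + \left(-625\right)^{2}\right)}\right) = - 380812 \left(4448095 + \frac{1}{7020 \left(-61\right) + \left(589 + 390625\right)}\right) = - 380812 \left(4448095 + \frac{1}{-428220 + 391214}\right) = - 380812 \left(4448095 + \frac{1}{-37006}\right) = - 380812 \left(4448095 - \frac{1}{37006}\right) = \left(-380812\right) \frac{164606203569}{37006} = - \frac{31342008796759014}{18503}$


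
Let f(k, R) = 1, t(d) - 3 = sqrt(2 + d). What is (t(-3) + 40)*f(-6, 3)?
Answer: 43 + I ≈ 43.0 + 1.0*I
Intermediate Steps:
t(d) = 3 + sqrt(2 + d)
(t(-3) + 40)*f(-6, 3) = ((3 + sqrt(2 - 3)) + 40)*1 = ((3 + sqrt(-1)) + 40)*1 = ((3 + I) + 40)*1 = (43 + I)*1 = 43 + I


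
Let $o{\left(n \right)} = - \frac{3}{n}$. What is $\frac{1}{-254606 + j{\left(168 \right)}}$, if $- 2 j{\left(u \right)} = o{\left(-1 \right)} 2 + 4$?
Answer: $- \frac{1}{254611} \approx -3.9276 \cdot 10^{-6}$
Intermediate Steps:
$j{\left(u \right)} = -5$ ($j{\left(u \right)} = - \frac{- \frac{3}{-1} \cdot 2 + 4}{2} = - \frac{\left(-3\right) \left(-1\right) 2 + 4}{2} = - \frac{3 \cdot 2 + 4}{2} = - \frac{6 + 4}{2} = \left(- \frac{1}{2}\right) 10 = -5$)
$\frac{1}{-254606 + j{\left(168 \right)}} = \frac{1}{-254606 - 5} = \frac{1}{-254611} = - \frac{1}{254611}$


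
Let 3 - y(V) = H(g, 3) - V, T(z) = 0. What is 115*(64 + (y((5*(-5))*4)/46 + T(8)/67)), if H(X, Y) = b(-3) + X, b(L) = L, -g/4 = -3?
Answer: 7095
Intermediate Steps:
g = 12 (g = -4*(-3) = 12)
H(X, Y) = -3 + X
y(V) = -6 + V (y(V) = 3 - ((-3 + 12) - V) = 3 - (9 - V) = 3 + (-9 + V) = -6 + V)
115*(64 + (y((5*(-5))*4)/46 + T(8)/67)) = 115*(64 + ((-6 + (5*(-5))*4)/46 + 0/67)) = 115*(64 + ((-6 - 25*4)*(1/46) + 0*(1/67))) = 115*(64 + ((-6 - 100)*(1/46) + 0)) = 115*(64 + (-106*1/46 + 0)) = 115*(64 + (-53/23 + 0)) = 115*(64 - 53/23) = 115*(1419/23) = 7095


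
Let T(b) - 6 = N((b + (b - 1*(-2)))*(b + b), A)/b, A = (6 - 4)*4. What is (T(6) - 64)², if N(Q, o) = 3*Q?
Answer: 676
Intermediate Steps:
A = 8 (A = 2*4 = 8)
T(b) = 18 + 12*b (T(b) = 6 + (3*((b + (b - 1*(-2)))*(b + b)))/b = 6 + (3*((b + (b + 2))*(2*b)))/b = 6 + (3*((b + (2 + b))*(2*b)))/b = 6 + (3*((2 + 2*b)*(2*b)))/b = 6 + (3*(2*b*(2 + 2*b)))/b = 6 + (6*b*(2 + 2*b))/b = 6 + (12 + 12*b) = 18 + 12*b)
(T(6) - 64)² = ((18 + 12*6) - 64)² = ((18 + 72) - 64)² = (90 - 64)² = 26² = 676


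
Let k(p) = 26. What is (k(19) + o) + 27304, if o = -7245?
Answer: 20085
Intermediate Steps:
(k(19) + o) + 27304 = (26 - 7245) + 27304 = -7219 + 27304 = 20085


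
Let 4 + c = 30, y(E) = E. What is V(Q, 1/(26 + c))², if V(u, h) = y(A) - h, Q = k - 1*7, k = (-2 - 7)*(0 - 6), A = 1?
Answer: 2601/2704 ≈ 0.96191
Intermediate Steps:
k = 54 (k = -9*(-6) = 54)
c = 26 (c = -4 + 30 = 26)
Q = 47 (Q = 54 - 1*7 = 54 - 7 = 47)
V(u, h) = 1 - h
V(Q, 1/(26 + c))² = (1 - 1/(26 + 26))² = (1 - 1/52)² = (51/52)² = 2601/2704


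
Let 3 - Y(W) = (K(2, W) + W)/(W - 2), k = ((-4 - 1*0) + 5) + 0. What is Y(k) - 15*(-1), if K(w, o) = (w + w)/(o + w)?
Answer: 61/3 ≈ 20.333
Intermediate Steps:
K(w, o) = 2*w/(o + w) (K(w, o) = (2*w)/(o + w) = 2*w/(o + w))
k = 1 (k = ((-4 + 0) + 5) + 0 = (-4 + 5) + 0 = 1 + 0 = 1)
Y(W) = 3 - (W + 4/(2 + W))/(-2 + W) (Y(W) = 3 - (2*2/(W + 2) + W)/(W - 2) = 3 - (2*2/(2 + W) + W)/(-2 + W) = 3 - (4/(2 + W) + W)/(-2 + W) = 3 - (W + 4/(2 + W))/(-2 + W))
Y(k) - 15*(-1) = 2*(-8 + 1² - 1*1)/(-4 + 1²) - 15*(-1) = 2*(-8 + 1 - 1)/(-4 + 1) + 15 = 2*(-8)/(-3) + 15 = 2*(-⅓)*(-8) + 15 = 16/3 + 15 = 61/3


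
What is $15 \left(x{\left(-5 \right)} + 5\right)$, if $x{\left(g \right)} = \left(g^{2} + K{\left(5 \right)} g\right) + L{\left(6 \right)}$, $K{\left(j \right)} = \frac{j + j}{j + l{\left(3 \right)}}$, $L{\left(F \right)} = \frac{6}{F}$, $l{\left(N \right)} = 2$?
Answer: $\frac{2505}{7} \approx 357.86$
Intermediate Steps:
$K{\left(j \right)} = \frac{2 j}{2 + j}$ ($K{\left(j \right)} = \frac{j + j}{j + 2} = \frac{2 j}{2 + j}$)
$x{\left(g \right)} = 1 + g^{2} + \frac{10 g}{7}$ ($x{\left(g \right)} = \left(g^{2} + 2 \cdot 5 \frac{1}{2 + 5} g\right) + \frac{6}{6} = \left(g^{2} + 2 \cdot 5 \cdot \frac{1}{7} g\right) + 6 \cdot \frac{1}{6} = \left(g^{2} + 2 \cdot 5 \cdot \frac{1}{7} g\right) + 1 = \left(g^{2} + \frac{10 g}{7}\right) + 1 = 1 + g^{2} + \frac{10 g}{7}$)
$15 \left(x{\left(-5 \right)} + 5\right) = 15 \left(\left(1 + \left(-5\right)^{2} + \frac{10}{7} \left(-5\right)\right) + 5\right) = 15 \left(\left(1 + 25 - \frac{50}{7}\right) + 5\right) = 15 \left(\frac{132}{7} + 5\right) = 15 \cdot \frac{167}{7} = \frac{2505}{7}$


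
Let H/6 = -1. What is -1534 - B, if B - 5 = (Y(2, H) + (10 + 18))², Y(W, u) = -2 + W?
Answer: -2323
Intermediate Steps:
H = -6 (H = 6*(-1) = -6)
B = 789 (B = 5 + ((-2 + 2) + (10 + 18))² = 5 + (0 + 28)² = 5 + 28² = 5 + 784 = 789)
-1534 - B = -1534 - 1*789 = -1534 - 789 = -2323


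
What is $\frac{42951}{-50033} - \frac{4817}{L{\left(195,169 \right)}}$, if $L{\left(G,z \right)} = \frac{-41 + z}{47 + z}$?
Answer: $- \frac{6507929163}{800528} \approx -8129.5$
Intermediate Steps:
$L{\left(G,z \right)} = \frac{-41 + z}{47 + z}$
$\frac{42951}{-50033} - \frac{4817}{L{\left(195,169 \right)}} = \frac{42951}{-50033} - \frac{4817}{\frac{1}{47 + 169} \left(-41 + 169\right)} = 42951 \left(- \frac{1}{50033}\right) - \frac{4817}{\frac{1}{216} \cdot 128} = - \frac{42951}{50033} - \frac{4817}{\frac{1}{216} \cdot 128} = - \frac{42951}{50033} - \frac{4817}{\frac{16}{27}} = - \frac{42951}{50033} - \frac{130059}{16} = - \frac{6507929163}{800528}$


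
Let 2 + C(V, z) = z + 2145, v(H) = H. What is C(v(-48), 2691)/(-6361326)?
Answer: -2417/3180663 ≈ -0.00075990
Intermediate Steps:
C(V, z) = 2143 + z (C(V, z) = -2 + (z + 2145) = -2 + (2145 + z) = 2143 + z)
C(v(-48), 2691)/(-6361326) = (2143 + 2691)/(-6361326) = 4834*(-1/6361326) = -2417/3180663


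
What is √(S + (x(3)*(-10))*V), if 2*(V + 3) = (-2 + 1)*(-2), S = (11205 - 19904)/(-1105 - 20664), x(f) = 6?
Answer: √57056091851/21769 ≈ 10.973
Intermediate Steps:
S = 8699/21769 (S = -8699/(-21769) = -8699*(-1/21769) = 8699/21769 ≈ 0.39960)
V = -2 (V = -3 + ((-2 + 1)*(-2))/2 = -3 + (-1*(-2))/2 = -3 + (½)*2 = -3 + 1 = -2)
√(S + (x(3)*(-10))*V) = √(8699/21769 + (6*(-10))*(-2)) = √(8699/21769 - 60*(-2)) = √(8699/21769 + 120) = √(2620979/21769) = √57056091851/21769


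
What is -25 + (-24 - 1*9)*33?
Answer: -1114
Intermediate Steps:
-25 + (-24 - 1*9)*33 = -25 + (-24 - 9)*33 = -25 - 33*33 = -25 - 1089 = -1114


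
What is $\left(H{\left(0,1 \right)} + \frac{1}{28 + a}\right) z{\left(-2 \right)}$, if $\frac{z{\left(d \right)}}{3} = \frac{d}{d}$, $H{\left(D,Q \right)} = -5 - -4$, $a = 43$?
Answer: $- \frac{210}{71} \approx -2.9577$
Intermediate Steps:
$H{\left(D,Q \right)} = -1$ ($H{\left(D,Q \right)} = -5 + 4 = -1$)
$z{\left(d \right)} = 3$ ($z{\left(d \right)} = 3 \frac{d}{d} = 3 \cdot 1 = 3$)
$\left(H{\left(0,1 \right)} + \frac{1}{28 + a}\right) z{\left(-2 \right)} = \left(-1 + \frac{1}{28 + 43}\right) 3 = \left(-1 + \frac{1}{71}\right) 3 = \left(- \frac{70}{71}\right) 3 = - \frac{210}{71}$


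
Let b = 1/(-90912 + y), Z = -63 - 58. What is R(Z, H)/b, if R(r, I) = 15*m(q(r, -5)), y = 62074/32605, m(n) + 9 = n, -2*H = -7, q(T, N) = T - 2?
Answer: 1173792979656/6521 ≈ 1.8000e+8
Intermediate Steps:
q(T, N) = -2 + T
H = 7/2 (H = -½*(-7) = 7/2 ≈ 3.5000)
m(n) = -9 + n
Z = -121
y = 62074/32605 (y = 62074*(1/32605) = 62074/32605 ≈ 1.9038)
b = -32605/2964123686 (b = 1/(-90912 + 62074/32605) = 1/(-2964123686/32605) = -32605/2964123686 ≈ -1.1000e-5)
R(r, I) = -165 + 15*r (R(r, I) = 15*(-9 + (-2 + r)) = 15*(-11 + r) = -165 + 15*r)
R(Z, H)/b = (-165 + 15*(-121))/(-32605/2964123686) = (-165 - 1815)*(-2964123686/32605) = -1980*(-2964123686/32605) = 1173792979656/6521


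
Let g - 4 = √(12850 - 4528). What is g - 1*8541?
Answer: -8537 + √8322 ≈ -8445.8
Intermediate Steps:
g = 4 + √8322 (g = 4 + √(12850 - 4528) = 4 + √8322 ≈ 95.225)
g - 1*8541 = (4 + √8322) - 1*8541 = (4 + √8322) - 8541 = -8537 + √8322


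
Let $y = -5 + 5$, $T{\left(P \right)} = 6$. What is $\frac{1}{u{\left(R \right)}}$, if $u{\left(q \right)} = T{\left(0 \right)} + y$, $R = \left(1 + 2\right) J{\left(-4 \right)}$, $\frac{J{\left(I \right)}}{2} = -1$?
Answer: $\frac{1}{6} \approx 0.16667$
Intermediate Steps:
$J{\left(I \right)} = -2$ ($J{\left(I \right)} = 2 \left(-1\right) = -2$)
$y = 0$
$R = -6$ ($R = \left(1 + 2\right) \left(-2\right) = 3 \left(-2\right) = -6$)
$u{\left(q \right)} = 6$ ($u{\left(q \right)} = 6 + 0 = 6$)
$\frac{1}{u{\left(R \right)}} = \frac{1}{6}$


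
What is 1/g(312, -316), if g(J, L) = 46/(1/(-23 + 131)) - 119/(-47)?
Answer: 47/233615 ≈ 0.00020119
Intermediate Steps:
g(J, L) = 233615/47 (g(J, L) = 46/(1/108) - 119*(-1/47) = 46/(1/108) + 119/47 = 46*108 + 119/47 = 4968 + 119/47 = 233615/47)
1/g(312, -316) = 1/(233615/47) = 47/233615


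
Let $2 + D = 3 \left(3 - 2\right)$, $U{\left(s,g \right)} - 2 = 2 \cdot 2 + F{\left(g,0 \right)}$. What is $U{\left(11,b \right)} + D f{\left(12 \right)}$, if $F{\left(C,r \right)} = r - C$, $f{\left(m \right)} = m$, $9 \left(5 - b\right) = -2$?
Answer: $\frac{115}{9} \approx 12.778$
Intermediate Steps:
$b = \frac{47}{9}$ ($b = 5 - - \frac{2}{9} = 5 + \frac{2}{9} = \frac{47}{9} \approx 5.2222$)
$U{\left(s,g \right)} = 6 - g$ ($U{\left(s,g \right)} = 2 + \left(2 \cdot 2 + \left(0 - g\right)\right) = 2 - \left(-4 + g\right) = 6 - g$)
$D = 1$ ($D = -2 + 3 \left(3 - 2\right) = -2 + 3 \cdot 1 = -2 + 3 = 1$)
$U{\left(11,b \right)} + D f{\left(12 \right)} = \left(6 - \frac{47}{9}\right) + 1 \cdot 12 = \left(6 - \frac{47}{9}\right) + 12 = \frac{7}{9} + 12 = \frac{115}{9}$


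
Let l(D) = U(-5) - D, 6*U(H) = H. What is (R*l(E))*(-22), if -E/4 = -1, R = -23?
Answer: -7337/3 ≈ -2445.7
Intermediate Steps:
E = 4 (E = -4*(-1) = 4)
U(H) = H/6
l(D) = -⅚ - D (l(D) = (⅙)*(-5) - D = -⅚ - D)
(R*l(E))*(-22) = -23*(-⅚ - 1*4)*(-22) = -23*(-⅚ - 4)*(-22) = -23*(-29/6)*(-22) = (667/6)*(-22) = -7337/3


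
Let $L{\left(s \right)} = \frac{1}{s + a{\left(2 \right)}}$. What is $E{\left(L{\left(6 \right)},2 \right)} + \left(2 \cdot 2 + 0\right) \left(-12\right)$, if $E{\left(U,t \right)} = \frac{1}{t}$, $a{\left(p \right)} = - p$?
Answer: $- \frac{95}{2} \approx -47.5$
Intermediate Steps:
$L{\left(s \right)} = \frac{1}{-2 + s}$ ($L{\left(s \right)} = \frac{1}{s - 2} = \frac{1}{-2 + s}$)
$E{\left(L{\left(6 \right)},2 \right)} + \left(2 \cdot 2 + 0\right) \left(-12\right) = \frac{1}{2} + \left(2 \cdot 2 + 0\right) \left(-12\right) = \frac{1}{2} + \left(4 + 0\right) \left(-12\right) = \frac{1}{2} + 4 \left(-12\right) = \frac{1}{2} - 48 = - \frac{95}{2}$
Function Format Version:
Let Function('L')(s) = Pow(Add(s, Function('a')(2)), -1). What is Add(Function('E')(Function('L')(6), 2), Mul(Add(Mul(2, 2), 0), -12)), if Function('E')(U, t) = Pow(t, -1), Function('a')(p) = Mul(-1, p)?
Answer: Rational(-95, 2) ≈ -47.500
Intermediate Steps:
Function('L')(s) = Pow(Add(-2, s), -1) (Function('L')(s) = Pow(Add(s, Mul(-1, 2)), -1) = Pow(Add(s, -2), -1) = Pow(Add(-2, s), -1))
Add(Function('E')(Function('L')(6), 2), Mul(Add(Mul(2, 2), 0), -12)) = Add(Pow(2, -1), Mul(Add(Mul(2, 2), 0), -12)) = Add(Rational(1, 2), Mul(Add(4, 0), -12)) = Add(Rational(1, 2), Mul(4, -12)) = Add(Rational(1, 2), -48) = Rational(-95, 2)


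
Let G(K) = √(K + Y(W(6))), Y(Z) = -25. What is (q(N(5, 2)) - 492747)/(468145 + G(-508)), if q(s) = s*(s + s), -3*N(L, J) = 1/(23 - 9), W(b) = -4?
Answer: -203457152617685/193298892054156 + 434602853*I*√533/193298892054156 ≈ -1.0526 + 5.1907e-5*I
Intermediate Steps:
N(L, J) = -1/42 (N(L, J) = -1/(3*(23 - 9)) = -⅓/14 = -⅓*1/14 = -1/42)
q(s) = 2*s² (q(s) = s*(2*s) = 2*s²)
G(K) = √(-25 + K) (G(K) = √(K - 25) = √(-25 + K))
(q(N(5, 2)) - 492747)/(468145 + G(-508)) = (2*(-1/42)² - 492747)/(468145 + √(-25 - 508)) = (2*(1/1764) - 492747)/(468145 + √(-533)) = (1/882 - 492747)/(468145 + I*√533) = -434602853/(882*(468145 + I*√533))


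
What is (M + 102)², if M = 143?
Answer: 60025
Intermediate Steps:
(M + 102)² = (143 + 102)² = 245² = 60025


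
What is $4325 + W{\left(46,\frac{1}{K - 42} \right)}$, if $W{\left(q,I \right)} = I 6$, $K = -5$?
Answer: $\frac{203269}{47} \approx 4324.9$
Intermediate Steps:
$W{\left(q,I \right)} = 6 I$
$4325 + W{\left(46,\frac{1}{K - 42} \right)} = 4325 + \frac{6}{-5 - 42} = 4325 + \frac{6}{-47} = 4325 + 6 \left(- \frac{1}{47}\right) = 4325 - \frac{6}{47} = \frac{203269}{47}$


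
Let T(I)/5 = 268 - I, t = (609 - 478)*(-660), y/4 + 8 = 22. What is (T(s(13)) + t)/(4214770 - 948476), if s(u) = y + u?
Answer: -85465/3266294 ≈ -0.026166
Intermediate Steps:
y = 56 (y = -32 + 4*22 = -32 + 88 = 56)
t = -86460 (t = 131*(-660) = -86460)
s(u) = 56 + u
T(I) = 1340 - 5*I (T(I) = 5*(268 - I) = 1340 - 5*I)
(T(s(13)) + t)/(4214770 - 948476) = ((1340 - 5*(56 + 13)) - 86460)/(4214770 - 948476) = ((1340 - 5*69) - 86460)/3266294 = ((1340 - 345) - 86460)*(1/3266294) = (995 - 86460)*(1/3266294) = -85465*1/3266294 = -85465/3266294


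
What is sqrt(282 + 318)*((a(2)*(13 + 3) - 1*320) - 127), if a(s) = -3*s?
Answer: -5430*sqrt(6) ≈ -13301.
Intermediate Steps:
sqrt(282 + 318)*((a(2)*(13 + 3) - 1*320) - 127) = sqrt(282 + 318)*(((-3*2)*(13 + 3) - 1*320) - 127) = sqrt(600)*((-6*16 - 320) - 127) = (10*sqrt(6))*((-96 - 320) - 127) = (10*sqrt(6))*(-416 - 127) = (10*sqrt(6))*(-543) = -5430*sqrt(6)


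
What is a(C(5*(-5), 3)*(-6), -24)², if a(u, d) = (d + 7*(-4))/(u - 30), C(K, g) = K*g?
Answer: 169/11025 ≈ 0.015329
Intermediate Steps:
a(u, d) = (-28 + d)/(-30 + u) (a(u, d) = (d - 28)/(-30 + u) = (-28 + d)/(-30 + u))
a(C(5*(-5), 3)*(-6), -24)² = ((-28 - 24)/(-30 + ((5*(-5))*3)*(-6)))² = (-52/(-30 - 25*3*(-6)))² = (-52/(-30 - 75*(-6)))² = (-52/(-30 + 450))² = (-52/420)² = ((1/420)*(-52))² = (-13/105)² = 169/11025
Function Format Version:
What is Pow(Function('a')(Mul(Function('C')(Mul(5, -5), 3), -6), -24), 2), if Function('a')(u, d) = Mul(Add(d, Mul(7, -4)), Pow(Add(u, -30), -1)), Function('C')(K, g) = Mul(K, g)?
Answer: Rational(169, 11025) ≈ 0.015329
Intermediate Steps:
Function('a')(u, d) = Mul(Pow(Add(-30, u), -1), Add(-28, d)) (Function('a')(u, d) = Mul(Add(d, -28), Pow(Add(-30, u), -1)) = Mul(Add(-28, d), Pow(Add(-30, u), -1)) = Mul(Pow(Add(-30, u), -1), Add(-28, d)))
Pow(Function('a')(Mul(Function('C')(Mul(5, -5), 3), -6), -24), 2) = Pow(Mul(Pow(Add(-30, Mul(Mul(Mul(5, -5), 3), -6)), -1), Add(-28, -24)), 2) = Pow(Mul(Pow(Add(-30, Mul(Mul(-25, 3), -6)), -1), -52), 2) = Pow(Mul(Pow(Add(-30, Mul(-75, -6)), -1), -52), 2) = Pow(Mul(Pow(Add(-30, 450), -1), -52), 2) = Pow(Mul(Pow(420, -1), -52), 2) = Pow(Mul(Rational(1, 420), -52), 2) = Pow(Rational(-13, 105), 2) = Rational(169, 11025)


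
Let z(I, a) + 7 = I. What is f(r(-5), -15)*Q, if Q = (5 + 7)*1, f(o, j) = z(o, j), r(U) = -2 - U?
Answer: -48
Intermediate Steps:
z(I, a) = -7 + I
f(o, j) = -7 + o
Q = 12 (Q = 12*1 = 12)
f(r(-5), -15)*Q = (-7 + (-2 - 1*(-5)))*12 = (-7 + (-2 + 5))*12 = (-7 + 3)*12 = -4*12 = -48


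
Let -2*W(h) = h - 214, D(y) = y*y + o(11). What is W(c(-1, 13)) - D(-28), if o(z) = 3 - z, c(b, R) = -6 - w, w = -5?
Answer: -1337/2 ≈ -668.50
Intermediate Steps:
c(b, R) = -1 (c(b, R) = -6 - 1*(-5) = -6 + 5 = -1)
D(y) = -8 + y**2 (D(y) = y*y + (3 - 1*11) = y**2 + (3 - 11) = y**2 - 8 = -8 + y**2)
W(h) = 107 - h/2 (W(h) = -(h - 214)/2 = -(-214 + h)/2 = 107 - h/2)
W(c(-1, 13)) - D(-28) = (107 - 1/2*(-1)) - (-8 + (-28)**2) = (107 + 1/2) - (-8 + 784) = 215/2 - 1*776 = 215/2 - 776 = -1337/2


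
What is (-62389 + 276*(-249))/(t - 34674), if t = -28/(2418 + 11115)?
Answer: 1774352229/469243270 ≈ 3.7813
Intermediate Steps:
t = -28/13533 ≈ -0.0020690
(-62389 + 276*(-249))/(t - 34674) = (-62389 + 276*(-249))/(-28/13533 - 34674) = (-62389 - 68724)/(-469243270/13533) = -131113*(-13533/469243270) = 1774352229/469243270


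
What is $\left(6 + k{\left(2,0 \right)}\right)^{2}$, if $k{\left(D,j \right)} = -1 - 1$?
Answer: $16$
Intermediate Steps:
$k{\left(D,j \right)} = -2$
$\left(6 + k{\left(2,0 \right)}\right)^{2} = \left(6 - 2\right)^{2} = 4^{2} = 16$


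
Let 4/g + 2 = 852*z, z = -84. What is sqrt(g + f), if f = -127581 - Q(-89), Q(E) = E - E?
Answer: I*sqrt(163375919623295)/35785 ≈ 357.18*I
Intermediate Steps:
Q(E) = 0
g = -2/35785 (g = 4/(-2 + 852*(-84)) = 4/(-2 - 71568) = 4/(-71570) = 4*(-1/71570) = -2/35785 ≈ -5.5889e-5)
f = -127581 (f = -127581 - 1*0 = -127581 + 0 = -127581)
sqrt(g + f) = sqrt(-2/35785 - 127581) = sqrt(-4565486087/35785) = I*sqrt(163375919623295)/35785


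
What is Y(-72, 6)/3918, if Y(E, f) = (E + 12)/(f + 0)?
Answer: -5/1959 ≈ -0.0025523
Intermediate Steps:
Y(E, f) = (12 + E)/f
Y(-72, 6)/3918 = ((12 - 72)/6)/3918 = ((⅙)*(-60))*(1/3918) = -10*1/3918 = -5/1959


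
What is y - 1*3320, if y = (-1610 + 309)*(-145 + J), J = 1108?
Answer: -1256183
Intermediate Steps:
y = -1252863 (y = (-1610 + 309)*(-145 + 1108) = -1301*963 = -1252863)
y - 1*3320 = -1252863 - 1*3320 = -1252863 - 3320 = -1256183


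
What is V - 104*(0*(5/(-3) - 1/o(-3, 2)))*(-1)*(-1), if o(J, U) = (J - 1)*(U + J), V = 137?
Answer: 137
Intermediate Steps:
o(J, U) = (-1 + J)*(J + U)
V - 104*(0*(5/(-3) - 1/o(-3, 2)))*(-1)*(-1) = 137 - 104*(0*(5/(-3) - 1/((-3)² - 1*(-3) - 1*2 - 3*2)))*(-1)*(-1) = 137 - 104*(0*(5*(-⅓) - 1/(9 + 3 - 2 - 6)))*(-1)*(-1) = 137 - 104*(0*(-5/3 - 1/4))*(-1)*(-1) = 137 - 104*(0*(-5/3 - 1*¼))*(-1)*(-1) = 137 - 104*(0*(-5/3 - ¼))*(-1)*(-1) = 137 - 104*(0*(-23/12))*(-1)*(-1) = 137 - 104*0*(-1)*(-1) = 137 - 0*(-1) = 137 - 104*0 = 137 + 0 = 137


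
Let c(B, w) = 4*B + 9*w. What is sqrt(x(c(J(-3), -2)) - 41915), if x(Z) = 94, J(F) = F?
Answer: I*sqrt(41821) ≈ 204.5*I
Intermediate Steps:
sqrt(x(c(J(-3), -2)) - 41915) = sqrt(94 - 41915) = sqrt(-41821) = I*sqrt(41821)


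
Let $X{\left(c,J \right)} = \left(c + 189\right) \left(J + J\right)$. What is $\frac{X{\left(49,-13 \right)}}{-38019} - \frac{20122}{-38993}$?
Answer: $\frac{1006307002}{1482474867} \approx 0.6788$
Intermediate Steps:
$X{\left(c,J \right)} = 2 J \left(189 + c\right)$ ($X{\left(c,J \right)} = \left(189 + c\right) 2 J = 2 J \left(189 + c\right)$)
$\frac{X{\left(49,-13 \right)}}{-38019} - \frac{20122}{-38993} = \frac{2 \left(-13\right) \left(189 + 49\right)}{-38019} - \frac{20122}{-38993} = 2 \left(-13\right) 238 \left(- \frac{1}{38019}\right) - - \frac{20122}{38993} = \left(-6188\right) \left(- \frac{1}{38019}\right) + \frac{20122}{38993} = \frac{6188}{38019} + \frac{20122}{38993} = \frac{1006307002}{1482474867}$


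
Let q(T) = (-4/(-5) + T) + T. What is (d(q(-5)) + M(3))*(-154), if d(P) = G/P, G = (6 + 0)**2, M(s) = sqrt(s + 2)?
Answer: 13860/23 - 154*sqrt(5) ≈ 258.25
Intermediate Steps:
M(s) = sqrt(2 + s)
q(T) = 4/5 + 2*T (q(T) = (-4*(-1/5) + T) + T = (4/5 + T) + T = 4/5 + 2*T)
G = 36 (G = 6**2 = 36)
d(P) = 36/P
(d(q(-5)) + M(3))*(-154) = (36/(4/5 + 2*(-5)) + sqrt(2 + 3))*(-154) = (36/(4/5 - 10) + sqrt(5))*(-154) = (36/(-46/5) + sqrt(5))*(-154) = (36*(-5/46) + sqrt(5))*(-154) = (-90/23 + sqrt(5))*(-154) = 13860/23 - 154*sqrt(5)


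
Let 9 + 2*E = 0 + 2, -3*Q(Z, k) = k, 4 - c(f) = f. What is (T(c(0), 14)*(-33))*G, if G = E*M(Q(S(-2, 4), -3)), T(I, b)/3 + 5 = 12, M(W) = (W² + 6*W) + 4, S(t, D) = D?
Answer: 53361/2 ≈ 26681.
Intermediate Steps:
c(f) = 4 - f
Q(Z, k) = -k/3
M(W) = 4 + W² + 6*W
T(I, b) = 21 (T(I, b) = -15 + 3*12 = -15 + 36 = 21)
E = -7/2 (E = -9/2 + (0 + 2)/2 = -9/2 + (½)*2 = -9/2 + 1 = -7/2 ≈ -3.5000)
G = -77/2 (G = -7*(4 + (-⅓*(-3))² + 6*(-⅓*(-3)))/2 = -7*(4 + 1² + 6*1)/2 = -7*(4 + 1 + 6)/2 = -7/2*11 = -77/2 ≈ -38.500)
(T(c(0), 14)*(-33))*G = (21*(-33))*(-77/2) = -693*(-77/2) = 53361/2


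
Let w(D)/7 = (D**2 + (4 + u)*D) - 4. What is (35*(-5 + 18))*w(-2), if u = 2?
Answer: -38220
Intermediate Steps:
w(D) = -28 + 7*D**2 + 42*D (w(D) = 7*((D**2 + (4 + 2)*D) - 4) = 7*((D**2 + 6*D) - 4) = 7*(-4 + D**2 + 6*D) = -28 + 7*D**2 + 42*D)
(35*(-5 + 18))*w(-2) = (35*(-5 + 18))*(-28 + 7*(-2)**2 + 42*(-2)) = (35*13)*(-28 + 7*4 - 84) = 455*(-28 + 28 - 84) = 455*(-84) = -38220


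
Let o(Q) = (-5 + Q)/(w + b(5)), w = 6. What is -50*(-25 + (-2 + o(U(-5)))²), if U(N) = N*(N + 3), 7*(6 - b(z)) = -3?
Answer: 8495200/7569 ≈ 1122.4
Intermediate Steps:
b(z) = 45/7 (b(z) = 6 - ⅐*(-3) = 6 + 3/7 = 45/7)
U(N) = N*(3 + N)
o(Q) = -35/87 + 7*Q/87 (o(Q) = (-5 + Q)/(6 + 45/7) = (-5 + Q)/(87/7) = (-5 + Q)*(7/87) = -35/87 + 7*Q/87)
-50*(-25 + (-2 + o(U(-5)))²) = -50*(-25 + (-2 + (-35/87 + 7*(-5*(3 - 5))/87))²) = -50*(-25 + (-2 + (-35/87 + 7*(-5*(-2))/87))²) = -50*(-25 + (-2 + (-35/87 + (7/87)*10))²) = -50*(-25 + (-2 + (-35/87 + 70/87))²) = -50*(-25 + (-2 + 35/87)²) = -50*(-25 + (-139/87)²) = -50*(-25 + 19321/7569) = -50*(-169904/7569) = 8495200/7569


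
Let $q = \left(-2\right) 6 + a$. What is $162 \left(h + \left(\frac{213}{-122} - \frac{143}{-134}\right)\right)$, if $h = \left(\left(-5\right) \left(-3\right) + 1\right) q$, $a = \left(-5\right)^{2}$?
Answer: $\frac{137266164}{4087} \approx 33586.0$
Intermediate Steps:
$a = 25$
$q = 13$ ($q = \left(-2\right) 6 + 25 = -12 + 25 = 13$)
$h = 208$ ($h = \left(\left(-5\right) \left(-3\right) + 1\right) 13 = \left(15 + 1\right) 13 = 16 \cdot 13 = 208$)
$162 \left(h + \left(\frac{213}{-122} - \frac{143}{-134}\right)\right) = 162 \left(208 + \left(\frac{213}{-122} - \frac{143}{-134}\right)\right) = 162 \left(208 + \left(213 \left(- \frac{1}{122}\right) - - \frac{143}{134}\right)\right) = 162 \left(208 + \left(- \frac{213}{122} + \frac{143}{134}\right)\right) = 162 \left(208 - \frac{2774}{4087}\right) = 162 \cdot \frac{847322}{4087} = \frac{137266164}{4087}$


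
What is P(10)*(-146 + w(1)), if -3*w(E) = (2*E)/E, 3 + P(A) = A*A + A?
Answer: -47080/3 ≈ -15693.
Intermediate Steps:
P(A) = -3 + A + A² (P(A) = -3 + (A*A + A) = -3 + (A² + A) = -3 + (A + A²) = -3 + A + A²)
w(E) = -⅔ (w(E) = -2*E/(3*E) = -⅓*2 = -⅔)
P(10)*(-146 + w(1)) = (-3 + 10 + 10²)*(-146 - ⅔) = (-3 + 10 + 100)*(-440/3) = 107*(-440/3) = -47080/3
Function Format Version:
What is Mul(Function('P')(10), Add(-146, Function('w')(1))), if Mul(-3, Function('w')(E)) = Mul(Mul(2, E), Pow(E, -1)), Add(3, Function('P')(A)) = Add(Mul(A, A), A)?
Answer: Rational(-47080, 3) ≈ -15693.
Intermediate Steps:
Function('P')(A) = Add(-3, A, Pow(A, 2)) (Function('P')(A) = Add(-3, Add(Mul(A, A), A)) = Add(-3, Add(Pow(A, 2), A)) = Add(-3, Add(A, Pow(A, 2))) = Add(-3, A, Pow(A, 2)))
Function('w')(E) = Rational(-2, 3) (Function('w')(E) = Mul(Rational(-1, 3), Mul(Mul(2, E), Pow(E, -1))) = Mul(Rational(-1, 3), 2) = Rational(-2, 3))
Mul(Function('P')(10), Add(-146, Function('w')(1))) = Mul(Add(-3, 10, Pow(10, 2)), Add(-146, Rational(-2, 3))) = Mul(Add(-3, 10, 100), Rational(-440, 3)) = Mul(107, Rational(-440, 3)) = Rational(-47080, 3)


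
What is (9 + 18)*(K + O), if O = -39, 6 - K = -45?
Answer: 324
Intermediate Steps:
K = 51 (K = 6 - 1*(-45) = 6 + 45 = 51)
(9 + 18)*(K + O) = (9 + 18)*(51 - 39) = 27*12 = 324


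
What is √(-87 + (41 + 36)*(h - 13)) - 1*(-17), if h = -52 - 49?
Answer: 17 + 3*I*√985 ≈ 17.0 + 94.154*I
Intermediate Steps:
h = -101
√(-87 + (41 + 36)*(h - 13)) - 1*(-17) = √(-87 + (41 + 36)*(-101 - 13)) - 1*(-17) = √(-87 + 77*(-114)) + 17 = √(-87 - 8778) + 17 = √(-8865) + 17 = 3*I*√985 + 17 = 17 + 3*I*√985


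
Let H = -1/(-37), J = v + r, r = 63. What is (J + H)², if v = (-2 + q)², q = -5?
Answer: 17181025/1369 ≈ 12550.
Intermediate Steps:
v = 49 (v = (-2 - 5)² = (-7)² = 49)
J = 112 (J = 49 + 63 = 112)
H = 1/37 (H = -1*(-1/37) = 1/37 ≈ 0.027027)
(J + H)² = (112 + 1/37)² = (4145/37)² = 17181025/1369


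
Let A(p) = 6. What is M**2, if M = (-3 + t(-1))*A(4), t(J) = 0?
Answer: 324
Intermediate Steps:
M = -18 (M = (-3 + 0)*6 = -3*6 = -18)
M**2 = (-18)**2 = 324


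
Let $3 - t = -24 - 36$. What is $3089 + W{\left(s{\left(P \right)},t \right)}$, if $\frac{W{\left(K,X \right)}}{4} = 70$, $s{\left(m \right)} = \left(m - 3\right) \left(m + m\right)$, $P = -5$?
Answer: $3369$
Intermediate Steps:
$t = 63$ ($t = 3 - \left(-24 - 36\right) = 3 - -60 = 3 + 60 = 63$)
$s{\left(m \right)} = 2 m \left(-3 + m\right)$ ($s{\left(m \right)} = \left(-3 + m\right) 2 m = 2 m \left(-3 + m\right)$)
$W{\left(K,X \right)} = 280$ ($W{\left(K,X \right)} = 4 \cdot 70 = 280$)
$3089 + W{\left(s{\left(P \right)},t \right)} = 3089 + 280 = 3369$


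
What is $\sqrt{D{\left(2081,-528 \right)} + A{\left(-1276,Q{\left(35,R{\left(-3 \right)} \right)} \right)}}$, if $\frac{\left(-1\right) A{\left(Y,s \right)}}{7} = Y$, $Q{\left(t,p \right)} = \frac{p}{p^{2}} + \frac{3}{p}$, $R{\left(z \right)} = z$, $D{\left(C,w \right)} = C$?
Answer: $\sqrt{11013} \approx 104.94$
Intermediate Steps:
$Q{\left(t,p \right)} = \frac{4}{p}$ ($Q{\left(t,p \right)} = \frac{p}{p^{2}} + \frac{3}{p} = \frac{1}{p} + \frac{3}{p} = \frac{4}{p}$)
$A{\left(Y,s \right)} = - 7 Y$
$\sqrt{D{\left(2081,-528 \right)} + A{\left(-1276,Q{\left(35,R{\left(-3 \right)} \right)} \right)}} = \sqrt{2081 - -8932} = \sqrt{2081 + 8932} = \sqrt{11013}$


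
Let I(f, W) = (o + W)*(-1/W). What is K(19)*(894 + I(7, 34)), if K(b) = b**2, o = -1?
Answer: 10961043/34 ≈ 3.2238e+5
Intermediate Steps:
I(f, W) = -(-1 + W)/W (I(f, W) = (-1 + W)*(-1/W) = -(-1 + W)/W)
K(19)*(894 + I(7, 34)) = 19**2*(894 + (1 - 1*34)/34) = 361*(894 + (1 - 34)/34) = 361*(894 + (1/34)*(-33)) = 361*(894 - 33/34) = 361*(30363/34) = 10961043/34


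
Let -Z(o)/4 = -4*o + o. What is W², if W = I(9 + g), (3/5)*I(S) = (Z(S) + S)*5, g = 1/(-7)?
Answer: 406022500/441 ≈ 9.2069e+5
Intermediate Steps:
g = -⅐ ≈ -0.14286
Z(o) = 12*o (Z(o) = -4*(-4*o + o) = -(-12)*o = 12*o)
I(S) = 325*S/3 (I(S) = 5*((12*S + S)*5)/3 = 5*((13*S)*5)/3 = 5*(65*S)/3 = 325*S/3)
W = 20150/21 (W = 325*(9 - ⅐)/3 = (325/3)*(62/7) = 20150/21 ≈ 959.52)
W² = (20150/21)² = 406022500/441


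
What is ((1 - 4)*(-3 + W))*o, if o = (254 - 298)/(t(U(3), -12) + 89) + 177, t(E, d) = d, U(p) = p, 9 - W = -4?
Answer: -37050/7 ≈ -5292.9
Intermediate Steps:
W = 13 (W = 9 - 1*(-4) = 9 + 4 = 13)
o = 1235/7 (o = (254 - 298)/(-12 + 89) + 177 = -44/77 + 177 = -44*1/77 + 177 = -4/7 + 177 = 1235/7 ≈ 176.43)
((1 - 4)*(-3 + W))*o = ((1 - 4)*(-3 + 13))*(1235/7) = -3*10*(1235/7) = -30*1235/7 = -37050/7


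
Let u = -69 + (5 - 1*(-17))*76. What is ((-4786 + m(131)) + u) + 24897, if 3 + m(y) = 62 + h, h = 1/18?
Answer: 391915/18 ≈ 21773.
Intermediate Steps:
h = 1/18 ≈ 0.055556
u = 1603 (u = -69 + (5 + 17)*76 = -69 + 22*76 = -69 + 1672 = 1603)
m(y) = 1063/18 (m(y) = -3 + (62 + 1/18) = -3 + 1117/18 = 1063/18)
((-4786 + m(131)) + u) + 24897 = ((-4786 + 1063/18) + 1603) + 24897 = (-85085/18 + 1603) + 24897 = -56231/18 + 24897 = 391915/18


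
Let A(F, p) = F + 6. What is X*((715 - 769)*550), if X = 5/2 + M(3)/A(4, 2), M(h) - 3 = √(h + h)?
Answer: -83160 - 2970*√6 ≈ -90435.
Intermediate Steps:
M(h) = 3 + √2*√h (M(h) = 3 + √(h + h) = 3 + √(2*h) = 3 + √2*√h)
A(F, p) = 6 + F
X = 14/5 + √6/10 (X = 5/2 + (3 + √2*√3)/(6 + 4) = 5*(½) + (3 + √6)/10 = 5/2 + (3 + √6)*(⅒) = 5/2 + (3/10 + √6/10) = 14/5 + √6/10 ≈ 3.0449)
X*((715 - 769)*550) = (14/5 + √6/10)*((715 - 769)*550) = (14/5 + √6/10)*(-54*550) = (14/5 + √6/10)*(-29700) = -83160 - 2970*√6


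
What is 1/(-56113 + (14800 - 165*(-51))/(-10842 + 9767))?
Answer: -215/12068938 ≈ -1.7814e-5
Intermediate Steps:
1/(-56113 + (14800 - 165*(-51))/(-10842 + 9767)) = 1/(-56113 + (14800 + 8415)/(-1075)) = 1/(-56113 + 23215*(-1/1075)) = 1/(-56113 - 4643/215) = 1/(-12068938/215) = -215/12068938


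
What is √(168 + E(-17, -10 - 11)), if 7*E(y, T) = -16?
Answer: 2*√2030/7 ≈ 12.873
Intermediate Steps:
E(y, T) = -16/7 (E(y, T) = (⅐)*(-16) = -16/7)
√(168 + E(-17, -10 - 11)) = √(168 - 16/7) = √(1160/7) = 2*√2030/7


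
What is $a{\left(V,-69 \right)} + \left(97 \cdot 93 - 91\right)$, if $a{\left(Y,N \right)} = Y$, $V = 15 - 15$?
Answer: $8930$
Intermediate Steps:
$V = 0$
$a{\left(V,-69 \right)} + \left(97 \cdot 93 - 91\right) = 0 + \left(97 \cdot 93 - 91\right) = 0 + \left(9021 - 91\right) = 0 + 8930 = 8930$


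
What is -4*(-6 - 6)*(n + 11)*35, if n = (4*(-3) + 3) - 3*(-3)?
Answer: 18480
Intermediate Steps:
n = 0 (n = (-12 + 3) + 9 = -9 + 9 = 0)
-4*(-6 - 6)*(n + 11)*35 = -4*(-6 - 6)*(0 + 11)*35 = -(-48)*11*35 = -4*(-132)*35 = 528*35 = 18480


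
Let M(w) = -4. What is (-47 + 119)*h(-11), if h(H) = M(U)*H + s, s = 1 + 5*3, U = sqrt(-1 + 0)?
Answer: 4320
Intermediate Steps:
U = I (U = sqrt(-1) = I ≈ 1.0*I)
s = 16 (s = 1 + 15 = 16)
h(H) = 16 - 4*H (h(H) = -4*H + 16 = 16 - 4*H)
(-47 + 119)*h(-11) = (-47 + 119)*(16 - 4*(-11)) = 72*(16 + 44) = 72*60 = 4320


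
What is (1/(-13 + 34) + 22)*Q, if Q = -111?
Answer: -17131/7 ≈ -2447.3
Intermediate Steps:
(1/(-13 + 34) + 22)*Q = (1/(-13 + 34) + 22)*(-111) = (1/21 + 22)*(-111) = (463/21)*(-111) = -17131/7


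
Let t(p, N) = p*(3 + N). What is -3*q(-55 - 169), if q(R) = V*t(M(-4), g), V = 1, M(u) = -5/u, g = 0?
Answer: -45/4 ≈ -11.250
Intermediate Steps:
q(R) = 15/4 (q(R) = 1*((-5/(-4))*(3 + 0)) = 1*(-5*(-¼)*3) = 1*((5/4)*3) = 1*(15/4) = 15/4)
-3*q(-55 - 169) = -3*15/4 = -45/4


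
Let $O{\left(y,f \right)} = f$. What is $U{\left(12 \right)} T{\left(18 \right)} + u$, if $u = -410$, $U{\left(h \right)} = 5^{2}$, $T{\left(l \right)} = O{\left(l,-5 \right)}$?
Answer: $-535$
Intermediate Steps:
$T{\left(l \right)} = -5$
$U{\left(h \right)} = 25$
$U{\left(12 \right)} T{\left(18 \right)} + u = 25 \left(-5\right) - 410 = -125 - 410 = -535$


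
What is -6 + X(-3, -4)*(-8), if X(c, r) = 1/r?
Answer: -4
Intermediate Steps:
-6 + X(-3, -4)*(-8) = -6 - 8/(-4) = -6 - ¼*(-8) = -6 + 2 = -4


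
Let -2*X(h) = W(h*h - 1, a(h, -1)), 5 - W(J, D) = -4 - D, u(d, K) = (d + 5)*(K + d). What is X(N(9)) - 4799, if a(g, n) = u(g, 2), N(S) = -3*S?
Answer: -10157/2 ≈ -5078.5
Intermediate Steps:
u(d, K) = (5 + d)*(K + d)
a(g, n) = 10 + g² + 7*g (a(g, n) = g² + 5*2 + 5*g + 2*g = g² + 10 + 5*g + 2*g = 10 + g² + 7*g)
W(J, D) = 9 + D (W(J, D) = 5 - (-4 - D) = 5 + (4 + D) = 9 + D)
X(h) = -19/2 - 7*h/2 - h²/2 (X(h) = -(9 + (10 + h² + 7*h))/2 = -(19 + h² + 7*h)/2 = -19/2 - 7*h/2 - h²/2)
X(N(9)) - 4799 = (-19/2 - (-21)*9/2 - (-3*9)²/2) - 4799 = (-19/2 - 7/2*(-27) - ½*(-27)²) - 4799 = (-19/2 + 189/2 - ½*729) - 4799 = (-19/2 + 189/2 - 729/2) - 4799 = -559/2 - 4799 = -10157/2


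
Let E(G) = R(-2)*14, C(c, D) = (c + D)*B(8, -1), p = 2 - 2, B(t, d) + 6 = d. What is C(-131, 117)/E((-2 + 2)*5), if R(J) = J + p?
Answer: -7/2 ≈ -3.5000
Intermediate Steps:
B(t, d) = -6 + d
p = 0
C(c, D) = -7*D - 7*c (C(c, D) = (c + D)*(-6 - 1) = (D + c)*(-7) = -7*D - 7*c)
R(J) = J (R(J) = J + 0 = J)
E(G) = -28 (E(G) = -2*14 = -28)
C(-131, 117)/E((-2 + 2)*5) = (-7*117 - 7*(-131))/(-28) = (-819 + 917)*(-1/28) = 98*(-1/28) = -7/2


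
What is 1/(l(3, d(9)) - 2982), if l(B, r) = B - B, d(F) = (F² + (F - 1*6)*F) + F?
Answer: -1/2982 ≈ -0.00033535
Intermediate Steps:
d(F) = F + F² + F*(-6 + F) (d(F) = (F² + (F - 6)*F) + F = (F² + (-6 + F)*F) + F = (F² + F*(-6 + F)) + F = F + F² + F*(-6 + F))
l(B, r) = 0
1/(l(3, d(9)) - 2982) = 1/(0 - 2982) = 1/(-2982) = -1/2982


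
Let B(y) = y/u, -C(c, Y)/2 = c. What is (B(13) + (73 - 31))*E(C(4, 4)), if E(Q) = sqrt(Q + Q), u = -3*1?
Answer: 452*I/3 ≈ 150.67*I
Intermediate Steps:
C(c, Y) = -2*c
u = -3
E(Q) = sqrt(2)*sqrt(Q) (E(Q) = sqrt(2*Q) = sqrt(2)*sqrt(Q))
B(y) = -y/3 (B(y) = y/(-3) = y*(-1/3) = -y/3)
(B(13) + (73 - 31))*E(C(4, 4)) = (-1/3*13 + (73 - 31))*(sqrt(2)*sqrt(-2*4)) = (-13/3 + 42)*(sqrt(2)*sqrt(-8)) = 113*(sqrt(2)*(2*I*sqrt(2)))/3 = 113*(4*I)/3 = 452*I/3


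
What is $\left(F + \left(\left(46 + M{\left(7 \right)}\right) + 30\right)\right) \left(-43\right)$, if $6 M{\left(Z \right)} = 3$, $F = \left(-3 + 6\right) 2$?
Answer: $- \frac{7095}{2} \approx -3547.5$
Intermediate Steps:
$F = 6$ ($F = 3 \cdot 2 = 6$)
$M{\left(Z \right)} = \frac{1}{2}$ ($M{\left(Z \right)} = \frac{1}{6} \cdot 3 = \frac{1}{2}$)
$\left(F + \left(\left(46 + M{\left(7 \right)}\right) + 30\right)\right) \left(-43\right) = \left(6 + \left(\left(46 + \frac{1}{2}\right) + 30\right)\right) \left(-43\right) = \left(6 + \left(\frac{93}{2} + 30\right)\right) \left(-43\right) = \left(6 + \frac{153}{2}\right) \left(-43\right) = \frac{165}{2} \left(-43\right) = - \frac{7095}{2}$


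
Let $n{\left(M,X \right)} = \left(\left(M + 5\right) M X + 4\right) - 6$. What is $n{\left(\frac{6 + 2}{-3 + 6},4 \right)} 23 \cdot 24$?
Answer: $\frac{132112}{3} \approx 44037.0$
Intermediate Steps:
$n{\left(M,X \right)} = -2 + M X \left(5 + M\right)$ ($n{\left(M,X \right)} = \left(\left(5 + M\right) M X + 4\right) - 6 = \left(M \left(5 + M\right) X + 4\right) - 6 = \left(M X \left(5 + M\right) + 4\right) - 6 = \left(4 + M X \left(5 + M\right)\right) - 6 = -2 + M X \left(5 + M\right)$)
$n{\left(\frac{6 + 2}{-3 + 6},4 \right)} 23 \cdot 24 = \left(-2 + 4 \left(\frac{6 + 2}{-3 + 6}\right)^{2} + 5 \frac{6 + 2}{-3 + 6} \cdot 4\right) 23 \cdot 24 = \left(-2 + 4 \left(\frac{8}{3}\right)^{2} + 5 \cdot \frac{8}{3} \cdot 4\right) 23 \cdot 24 = \left(-2 + 4 \cdot \frac{64}{9} + \frac{160}{3}\right) 23 \cdot 24 = \left(-2 + \frac{256}{9} + \frac{160}{3}\right) 23 \cdot 24 = \frac{718}{9} \cdot 23 \cdot 24 = \frac{16514}{9} \cdot 24 = \frac{132112}{3}$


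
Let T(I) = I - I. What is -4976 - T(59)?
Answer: -4976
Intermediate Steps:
T(I) = 0
-4976 - T(59) = -4976 - 1*0 = -4976 + 0 = -4976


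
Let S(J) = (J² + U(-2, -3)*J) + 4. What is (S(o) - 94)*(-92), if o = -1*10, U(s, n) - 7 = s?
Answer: 3680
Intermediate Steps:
U(s, n) = 7 + s
o = -10
S(J) = 4 + J² + 5*J (S(J) = (J² + (7 - 2)*J) + 4 = (J² + 5*J) + 4 = 4 + J² + 5*J)
(S(o) - 94)*(-92) = ((4 + (-10)² + 5*(-10)) - 94)*(-92) = ((4 + 100 - 50) - 94)*(-92) = (54 - 94)*(-92) = -40*(-92) = 3680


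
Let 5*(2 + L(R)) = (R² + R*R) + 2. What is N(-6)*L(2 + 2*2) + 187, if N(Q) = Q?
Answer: 551/5 ≈ 110.20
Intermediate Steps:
L(R) = -8/5 + 2*R²/5 (L(R) = -2 + ((R² + R*R) + 2)/5 = -2 + ((R² + R²) + 2)/5 = -2 + (2*R² + 2)/5 = -2 + (2 + 2*R²)/5 = -2 + (⅖ + 2*R²/5) = -8/5 + 2*R²/5)
N(-6)*L(2 + 2*2) + 187 = -6*(-8/5 + 2*(2 + 2*2)²/5) + 187 = -6*(-8/5 + 2*(2 + 4)²/5) + 187 = -6*(-8/5 + (⅖)*6²) + 187 = -6*(-8/5 + (⅖)*36) + 187 = -6*(-8/5 + 72/5) + 187 = -6*64/5 + 187 = -384/5 + 187 = 551/5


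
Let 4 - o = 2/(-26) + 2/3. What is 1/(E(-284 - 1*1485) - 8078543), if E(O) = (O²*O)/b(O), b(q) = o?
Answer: -133/216972190970 ≈ -6.1298e-10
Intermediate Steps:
o = 133/39 (o = 4 - (2/(-26) + 2/3) = 4 - (2*(-1/26) + 2*(⅓)) = 4 - (-1/13 + ⅔) = 4 - 1*23/39 = 4 - 23/39 = 133/39 ≈ 3.4103)
b(q) = 133/39
E(O) = 39*O³/133 (E(O) = (O²*O)/(133/39) = O³*(39/133) = 39*O³/133)
1/(E(-284 - 1*1485) - 8078543) = 1/(39*(-284 - 1*1485)³/133 - 8078543) = 1/(39*(-284 - 1485)³/133 - 8078543) = 1/((39/133)*(-1769)³ - 8078543) = 1/((39/133)*(-5535839609) - 8078543) = 1/(-215897744751/133 - 8078543) = 1/(-216972190970/133) = -133/216972190970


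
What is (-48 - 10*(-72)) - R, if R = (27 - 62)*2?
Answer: 742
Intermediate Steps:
R = -70 (R = -35*2 = -70)
(-48 - 10*(-72)) - R = (-48 - 10*(-72)) - 1*(-70) = (-48 + 720) + 70 = 672 + 70 = 742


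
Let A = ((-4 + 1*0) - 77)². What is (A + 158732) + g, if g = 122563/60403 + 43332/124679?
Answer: 177833872473102/1075855091 ≈ 1.6530e+5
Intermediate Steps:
A = 6561 (A = ((-4 + 0) - 77)² = (-4 - 77)² = (-81)² = 6561)
g = 2556916439/1075855091 (g = 122563*(1/60403) + 43332*(1/124679) = 17509/8629 + 43332/124679 = 2556916439/1075855091 ≈ 2.3766)
(A + 158732) + g = (6561 + 158732) + 2556916439/1075855091 = 165293 + 2556916439/1075855091 = 177833872473102/1075855091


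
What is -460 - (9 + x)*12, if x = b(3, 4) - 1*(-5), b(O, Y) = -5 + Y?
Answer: -616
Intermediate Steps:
x = 4 (x = (-5 + 4) - 1*(-5) = -1 + 5 = 4)
-460 - (9 + x)*12 = -460 - (9 + 4)*12 = -460 - 13*12 = -460 - 1*156 = -460 - 156 = -616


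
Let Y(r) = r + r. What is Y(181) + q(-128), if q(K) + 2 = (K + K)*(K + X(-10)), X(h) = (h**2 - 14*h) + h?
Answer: -25752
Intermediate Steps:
Y(r) = 2*r
X(h) = h**2 - 13*h
q(K) = -2 + 2*K*(230 + K) (q(K) = -2 + (K + K)*(K - 10*(-13 - 10)) = -2 + (2*K)*(K - 10*(-23)) = -2 + (2*K)*(K + 230) = -2 + (2*K)*(230 + K) = -2 + 2*K*(230 + K))
Y(181) + q(-128) = 2*181 + (-2 + 2*(-128)**2 + 460*(-128)) = 362 + (-2 + 2*16384 - 58880) = 362 + (-2 + 32768 - 58880) = 362 - 26114 = -25752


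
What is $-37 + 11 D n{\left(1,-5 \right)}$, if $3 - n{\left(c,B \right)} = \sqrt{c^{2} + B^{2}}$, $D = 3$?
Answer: $62 - 33 \sqrt{26} \approx -106.27$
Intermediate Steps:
$n{\left(c,B \right)} = 3 - \sqrt{B^{2} + c^{2}}$ ($n{\left(c,B \right)} = 3 - \sqrt{c^{2} + B^{2}} = 3 - \sqrt{B^{2} + c^{2}}$)
$-37 + 11 D n{\left(1,-5 \right)} = -37 + 11 \cdot 3 \left(3 - \sqrt{\left(-5\right)^{2} + 1^{2}}\right) = -37 + 33 \left(3 - \sqrt{25 + 1}\right) = -37 + 33 \left(3 - \sqrt{26}\right) = -37 + \left(99 - 33 \sqrt{26}\right) = 62 - 33 \sqrt{26}$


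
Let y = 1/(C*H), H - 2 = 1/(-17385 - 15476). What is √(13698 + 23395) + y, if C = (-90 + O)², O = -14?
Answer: 32861/710838336 + 7*√757 ≈ 192.60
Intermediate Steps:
H = 65721/32861 (H = 2 + 1/(-17385 - 15476) = 2 + 1/(-32861) = 2 - 1/32861 = 65721/32861 ≈ 2.0000)
C = 10816 (C = (-90 - 14)² = (-104)² = 10816)
y = 32861/710838336 (y = 1/(10816*(65721/32861)) = (1/10816)*(32861/65721) = 32861/710838336 ≈ 4.6229e-5)
√(13698 + 23395) + y = √(13698 + 23395) + 32861/710838336 = √37093 + 32861/710838336 = 7*√757 + 32861/710838336 = 32861/710838336 + 7*√757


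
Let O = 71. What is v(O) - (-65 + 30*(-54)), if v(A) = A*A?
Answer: 6726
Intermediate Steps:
v(A) = A²
v(O) - (-65 + 30*(-54)) = 71² - (-65 + 30*(-54)) = 5041 - (-65 - 1620) = 5041 - 1*(-1685) = 5041 + 1685 = 6726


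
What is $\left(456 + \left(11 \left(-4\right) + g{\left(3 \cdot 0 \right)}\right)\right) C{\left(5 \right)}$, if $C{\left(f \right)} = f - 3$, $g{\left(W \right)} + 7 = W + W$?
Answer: $810$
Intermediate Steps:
$g{\left(W \right)} = -7 + 2 W$ ($g{\left(W \right)} = -7 + \left(W + W\right) = -7 + 2 W$)
$C{\left(f \right)} = -3 + f$ ($C{\left(f \right)} = f - 3 = -3 + f$)
$\left(456 + \left(11 \left(-4\right) + g{\left(3 \cdot 0 \right)}\right)\right) C{\left(5 \right)} = \left(456 - \left(51 - 6 \cdot 0\right)\right) \left(-3 + 5\right) = \left(456 + \left(-44 + \left(-7 + 2 \cdot 0\right)\right)\right) 2 = \left(456 + \left(-44 + \left(-7 + 0\right)\right)\right) 2 = \left(456 - 51\right) 2 = 405 \cdot 2 = 810$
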